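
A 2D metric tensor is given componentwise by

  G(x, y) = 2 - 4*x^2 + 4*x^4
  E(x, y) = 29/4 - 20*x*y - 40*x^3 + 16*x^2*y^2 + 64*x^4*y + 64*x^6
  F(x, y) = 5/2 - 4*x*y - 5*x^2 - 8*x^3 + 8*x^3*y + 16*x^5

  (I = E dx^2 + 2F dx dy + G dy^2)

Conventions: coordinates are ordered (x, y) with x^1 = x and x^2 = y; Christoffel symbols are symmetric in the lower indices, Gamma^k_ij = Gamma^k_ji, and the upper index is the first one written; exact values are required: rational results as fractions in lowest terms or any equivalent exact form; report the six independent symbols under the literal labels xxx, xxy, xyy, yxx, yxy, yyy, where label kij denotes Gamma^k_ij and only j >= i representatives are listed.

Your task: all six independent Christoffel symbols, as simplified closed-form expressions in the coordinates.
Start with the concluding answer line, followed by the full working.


Answer: Gamma_xxx = (768*x^5 + 512*x^3*y - 240*x^2 + 64*x*y^2 - 40*y)/(256*x^6 + 256*x^4*y + 16*x^4 - 160*x^3 + 64*x^2*y^2 - 16*x^2 - 80*x*y + 33), Gamma_xxy = (128*x^4 + 64*x^2*y - 40*x)/(256*x^6 + 256*x^4*y + 16*x^4 - 160*x^3 + 64*x^2*y^2 - 16*x^2 - 80*x*y + 33), Gamma_xyy = 0, Gamma_yxx = (192*x^4 + 32*x^2*y - 96*x^2 - 16*y)/(256*x^6 + 256*x^4*y + 16*x^4 - 160*x^3 + 64*x^2*y^2 - 16*x^2 - 80*x*y + 33), Gamma_yxy = (32*x^3 - 16*x)/(256*x^6 + 256*x^4*y + 16*x^4 - 160*x^3 + 64*x^2*y^2 - 16*x^2 - 80*x*y + 33), Gamma_yyy = 0

E = 29/4 - 20*x*y - 40*x^3 + 16*x^2*y^2 + 64*x^4*y + 64*x^6; F = 5/2 - 4*x*y - 5*x^2 - 8*x^3 + 8*x^3*y + 16*x^5; G = 2 - 4*x^2 + 4*x^4
Gamma^k_ij = (1/2) g^{kl} (d_i g_jl + d_j g_il - d_l g_ij), with g^inv = (1/(EG-F^2)) [[G, -F], [-F, E]]
first partials: E_x = -20*y - 120*x^2 + 32*x*y^2 + 256*x^3*y + 384*x^5, E_y = -20*x + 32*x^2*y + 64*x^4, F_x = -4*y - 10*x - 24*x^2 + 24*x^2*y + 80*x^4, F_y = -4*x + 8*x^3, G_x = -8*x + 16*x^3, G_y = 0
D = EG - F^2 = 33/4 - 20*x*y - 4*x^2 - 40*x^3 + 16*x^2*y^2 + 4*x^4 + 64*x^4*y + 64*x^6
expanded: Gamma^x_xx = (G E_x - 2F F_x + F E_y)/(2D), Gamma^x_xy = (G E_y - F G_x)/(2D), Gamma^x_yy = (2G F_y - G G_x - F G_y)/(2D), Gamma^y_xx = (2E F_x - E E_y - F E_x)/(2D), Gamma^y_xy = (E G_x - F E_y)/(2D), Gamma^y_yy = (E G_y - 2F F_y + F G_x)/(2D); substitute and cancel common factors


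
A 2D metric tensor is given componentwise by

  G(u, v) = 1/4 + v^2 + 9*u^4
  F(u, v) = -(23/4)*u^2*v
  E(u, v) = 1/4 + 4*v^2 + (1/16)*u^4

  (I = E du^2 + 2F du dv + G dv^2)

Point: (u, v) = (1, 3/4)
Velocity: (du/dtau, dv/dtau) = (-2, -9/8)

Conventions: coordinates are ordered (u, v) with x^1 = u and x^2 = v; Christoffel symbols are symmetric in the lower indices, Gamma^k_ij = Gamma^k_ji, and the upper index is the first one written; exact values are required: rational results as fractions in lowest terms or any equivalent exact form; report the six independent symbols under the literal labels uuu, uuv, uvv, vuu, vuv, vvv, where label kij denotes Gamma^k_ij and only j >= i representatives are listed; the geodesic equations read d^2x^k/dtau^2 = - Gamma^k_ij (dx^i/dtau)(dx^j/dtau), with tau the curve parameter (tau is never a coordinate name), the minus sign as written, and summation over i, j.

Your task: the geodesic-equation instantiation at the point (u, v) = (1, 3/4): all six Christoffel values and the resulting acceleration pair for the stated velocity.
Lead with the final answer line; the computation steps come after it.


Answer: Gamma_uuu = -3130/419, Gamma_uuv = 6852/419, Gamma_uvv = -14708/419, Gamma_vuu = -1872/419, Gamma_vuv = 3780/419, Gamma_vvv = -6432/419; accelerations (d^2u/dtau^2, d^2v/dtau^2) = (4813/6704, -2763/838)

E = 41/16, F = -69/16, G = 157/16 at the point
E_u = 1/4, E_v = 6, F_u = -69/8, F_v = -23/4, G_u = 36, G_v = 3/2
EG - F^2 = 419/64;  g^inv = (64/419) * [[157/16, 69/16], [69/16, 41/16]]
first-kind symbols [ij,l] = (1/2)(d_i g_jl + d_j g_il - d_l g_ij): [uu,u] = E_u/2 = 1/8, [uu,v] = F_u - E_v/2 = -93/8, [uv,u] = E_v/2 = 3, [uv,v] = G_u/2 = 18, [vv,u] = F_v - G_u/2 = -95/4, [vv,v] = G_v/2 = 3/4
Gamma^u_ij = (G*[ij,u] - F*[ij,v])/(EG - F^2), Gamma^v_ij = (E*[ij,v] - F*[ij,u])/(EG - F^2)
Gamma_uuu = -3130/419, Gamma_uuv = 6852/419, Gamma_uvv = -14708/419, Gamma_vuu = -1872/419, Gamma_vuv = 3780/419, Gamma_vvv = -6432/419
d^2u/dtau^2 = -(Gamma_uuu*(-2)^2 + 2*Gamma_uuv*(-2)*(-9/8) + Gamma_uvv*(-9/8)^2) = 4813/6704
d^2v/dtau^2 = -(Gamma_vuu*(-2)^2 + 2*Gamma_vuv*(-2)*(-9/8) + Gamma_vvv*(-9/8)^2) = -2763/838


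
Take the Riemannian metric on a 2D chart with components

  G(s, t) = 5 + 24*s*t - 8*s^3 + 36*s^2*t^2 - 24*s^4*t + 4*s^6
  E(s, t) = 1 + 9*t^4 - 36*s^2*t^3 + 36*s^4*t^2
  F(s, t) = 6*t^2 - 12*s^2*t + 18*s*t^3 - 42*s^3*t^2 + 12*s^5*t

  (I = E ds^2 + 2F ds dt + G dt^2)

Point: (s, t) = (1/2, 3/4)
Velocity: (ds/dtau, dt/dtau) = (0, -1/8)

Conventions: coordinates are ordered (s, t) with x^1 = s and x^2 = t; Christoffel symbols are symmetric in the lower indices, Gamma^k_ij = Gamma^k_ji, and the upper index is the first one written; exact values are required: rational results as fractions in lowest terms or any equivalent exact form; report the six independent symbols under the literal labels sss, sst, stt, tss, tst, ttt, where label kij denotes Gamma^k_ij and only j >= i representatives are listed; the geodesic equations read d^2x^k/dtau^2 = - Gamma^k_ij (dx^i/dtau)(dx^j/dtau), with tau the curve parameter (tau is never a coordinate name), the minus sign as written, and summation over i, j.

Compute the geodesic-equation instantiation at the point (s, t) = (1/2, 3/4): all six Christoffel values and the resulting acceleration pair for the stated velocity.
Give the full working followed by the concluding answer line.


E = 337/256, F = 9/4, G = 17 at the point
E_s = -81/16, E_t = 27/8, F_s = -261/16, F_t = 219/16, G_s = 24, G_t = 24
EG - F^2 = 4433/256;  g^inv = (256/4433) * [[17, -9/4], [-9/4, 337/256]]
first-kind symbols [ij,l] = (1/2)(d_i g_jl + d_j g_il - d_l g_ij): [ss,s] = E_s/2 = -81/32, [ss,t] = F_s - E_t/2 = -18, [st,s] = E_t/2 = 27/16, [st,t] = G_s/2 = 12, [tt,s] = F_t - G_s/2 = 27/16, [tt,t] = G_t/2 = 12
Gamma^s_ij = (G*[ij,s] - F*[ij,t])/(EG - F^2), Gamma^t_ij = (E*[ij,t] - F*[ij,s])/(EG - F^2)
Gamma_sss = -648/4433, Gamma_sst = 432/4433, Gamma_stt = 432/4433, Gamma_tss = -4608/4433, Gamma_tst = 3072/4433, Gamma_ttt = 3072/4433
d^2s/dtau^2 = -(Gamma_sss*(0)^2 + 2*Gamma_sst*(0)*(-1/8) + Gamma_stt*(-1/8)^2) = -27/17732
d^2t/dtau^2 = -(Gamma_tss*(0)^2 + 2*Gamma_tst*(0)*(-1/8) + Gamma_ttt*(-1/8)^2) = -48/4433

Answer: Gamma_sss = -648/4433, Gamma_sst = 432/4433, Gamma_stt = 432/4433, Gamma_tss = -4608/4433, Gamma_tst = 3072/4433, Gamma_ttt = 3072/4433; accelerations (d^2s/dtau^2, d^2t/dtau^2) = (-27/17732, -48/4433)


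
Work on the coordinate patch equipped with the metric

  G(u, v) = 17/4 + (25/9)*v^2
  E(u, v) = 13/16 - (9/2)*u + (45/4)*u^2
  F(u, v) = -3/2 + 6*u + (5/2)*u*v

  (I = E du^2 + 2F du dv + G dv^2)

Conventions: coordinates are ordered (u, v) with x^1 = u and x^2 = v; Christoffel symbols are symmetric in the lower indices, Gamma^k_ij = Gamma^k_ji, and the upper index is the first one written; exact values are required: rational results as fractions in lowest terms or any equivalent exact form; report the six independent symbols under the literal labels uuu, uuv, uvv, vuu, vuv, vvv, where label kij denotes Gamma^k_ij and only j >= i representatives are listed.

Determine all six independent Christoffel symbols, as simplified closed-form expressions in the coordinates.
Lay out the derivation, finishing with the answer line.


E = 13/16 - (9/2)*u + (45/4)*u^2; F = -3/2 + 6*u + (5/2)*u*v; G = 17/4 + (25/9)*v^2
Gamma^k_ij = (1/2) g^{kl} (d_i g_jl + d_j g_il - d_l g_ij), with g^inv = (1/(EG-F^2)) [[G, -F], [-F, E]]
first partials: E_u = -9/2 + (45/2)*u, E_v = 0, F_u = 6 + (5/2)*v, F_v = (5/2)*u, G_u = 0, G_v = (50/9)*v
D = EG - F^2 = 77/64 - (9/8)*u + (325/144)*v^2 + (15/2)*u*v + (189/16)*u^2 - (25/2)*u*v^2 - 30*u^2*v + 25*u^2*v^2
expanded: Gamma^u_uu = (G E_u - 2F F_u + F E_v)/(2D), Gamma^u_uv = (G E_v - F G_u)/(2D), Gamma^u_vv = (2G F_v - G G_u - F G_v)/(2D), Gamma^v_uu = (2E F_u - E E_v - F E_u)/(2D), Gamma^v_uv = (E G_u - F E_v)/(2D), Gamma^v_vv = (E G_v - 2F F_v + F G_u)/(2D); substitute and cancel common factors

Answer: Gamma_uuu = (14400*u*v^2 - 17280*u*v + 6804*u - 3600*v^2 + 2160*v - 324)/(14400*u^2*v^2 - 17280*u^2*v + 6804*u^2 - 7200*u*v^2 + 4320*u*v - 648*u + 1300*v^2 + 693), Gamma_uuv = 0, Gamma_uvv = (-9600*u*v + 6120*u + 2400*v)/(14400*u^2*v^2 - 17280*u^2*v + 6804*u^2 - 7200*u*v^2 + 4320*u*v - 648*u + 1300*v^2 + 693), Gamma_vuu = (-3240*u*v + 1944*u + 1170*v + 864)/(14400*u^2*v^2 - 17280*u^2*v + 6804*u^2 - 7200*u*v^2 + 4320*u*v - 648*u + 1300*v^2 + 693), Gamma_vuv = 0, Gamma_vvv = (14400*u^2*v - 8640*u^2 - 7200*u*v + 2160*u + 1300*v)/(14400*u^2*v^2 - 17280*u^2*v + 6804*u^2 - 7200*u*v^2 + 4320*u*v - 648*u + 1300*v^2 + 693)


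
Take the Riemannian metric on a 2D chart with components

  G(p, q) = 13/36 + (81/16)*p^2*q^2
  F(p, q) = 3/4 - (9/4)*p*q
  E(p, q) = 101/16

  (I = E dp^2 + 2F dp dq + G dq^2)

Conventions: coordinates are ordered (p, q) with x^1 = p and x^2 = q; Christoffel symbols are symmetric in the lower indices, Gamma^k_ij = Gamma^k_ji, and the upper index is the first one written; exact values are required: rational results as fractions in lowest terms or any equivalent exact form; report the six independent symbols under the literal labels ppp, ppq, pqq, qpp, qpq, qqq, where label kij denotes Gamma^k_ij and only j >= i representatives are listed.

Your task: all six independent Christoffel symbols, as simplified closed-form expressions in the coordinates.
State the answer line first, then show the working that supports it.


Answer: Gamma_ppp = (-11664*p*q^2 + 3888*q)/(61965*p^2*q^2 + 7776*p*q + 3956), Gamma_ppq = (26244*p^2*q^3 - 8748*p*q^2)/(61965*p^2*q^2 + 7776*p*q + 3956), Gamma_pqq = (-59049*p^3*q^4 - 8748*p^2*q - 4212*p*q^2 - 1872*p)/(61965*p^2*q^2 + 7776*p*q + 3956), Gamma_qpp = -32724*q/(61965*p^2*q^2 + 7776*p*q + 3956), Gamma_qpq = 73629*p*q^2/(61965*p^2*q^2 + 7776*p*q + 3956), Gamma_qqq = (-26244*p^2*q^3 + 61965*p^2*q + 8748*p*q^2 + 3888*p)/(61965*p^2*q^2 + 7776*p*q + 3956)

E = 101/16; F = 3/4 - (9/4)*p*q; G = 13/36 + (81/16)*p^2*q^2
Gamma^k_ij = (1/2) g^{kl} (d_i g_jl + d_j g_il - d_l g_ij), with g^inv = (1/(EG-F^2)) [[G, -F], [-F, E]]
first partials: E_p = 0, E_q = 0, F_p = -(9/4)*q, F_q = -(9/4)*p, G_p = (81/8)*p*q^2, G_q = (81/8)*p^2*q
D = EG - F^2 = 989/576 + (27/8)*p*q + (6885/256)*p^2*q^2
expanded: Gamma^p_pp = (G E_p - 2F F_p + F E_q)/(2D), Gamma^p_pq = (G E_q - F G_p)/(2D), Gamma^p_qq = (2G F_q - G G_p - F G_q)/(2D), Gamma^q_pp = (2E F_p - E E_q - F E_p)/(2D), Gamma^q_pq = (E G_p - F E_q)/(2D), Gamma^q_qq = (E G_q - 2F F_q + F G_p)/(2D); substitute and cancel common factors


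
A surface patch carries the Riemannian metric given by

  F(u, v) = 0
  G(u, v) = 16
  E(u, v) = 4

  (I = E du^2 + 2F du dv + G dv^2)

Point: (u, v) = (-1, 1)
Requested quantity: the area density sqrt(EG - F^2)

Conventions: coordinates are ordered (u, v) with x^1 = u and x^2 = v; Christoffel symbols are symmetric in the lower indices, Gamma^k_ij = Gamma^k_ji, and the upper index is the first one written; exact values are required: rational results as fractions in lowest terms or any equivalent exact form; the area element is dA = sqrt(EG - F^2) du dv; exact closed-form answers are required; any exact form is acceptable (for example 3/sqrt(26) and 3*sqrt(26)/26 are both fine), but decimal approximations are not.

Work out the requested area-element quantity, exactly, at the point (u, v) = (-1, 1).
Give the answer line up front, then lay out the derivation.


Answer: sqrt(EG - F^2) = 8

E = 4, F = 0, G = 16; EG - F^2 = 64


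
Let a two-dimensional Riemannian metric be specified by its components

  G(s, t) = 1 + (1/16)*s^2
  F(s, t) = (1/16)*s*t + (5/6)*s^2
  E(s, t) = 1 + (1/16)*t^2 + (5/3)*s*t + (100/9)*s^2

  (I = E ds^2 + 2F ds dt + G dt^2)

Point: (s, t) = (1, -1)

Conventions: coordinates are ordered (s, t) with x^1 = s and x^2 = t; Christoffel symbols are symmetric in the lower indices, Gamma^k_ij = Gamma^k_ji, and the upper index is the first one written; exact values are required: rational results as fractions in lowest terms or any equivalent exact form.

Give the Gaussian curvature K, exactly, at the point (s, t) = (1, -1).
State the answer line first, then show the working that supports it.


Answer: K = -324/579121

E = 1513/144, F = 37/48, G = 17/16, EG - F^2 = 761/72 at the point
E_s = 185/9, E_t = 37/24, F_s = 77/48, F_t = 1/16, G_s = 1/8, G_t = 0
E_tt = 1/8, F_st = 1/16, G_ss = 1/8
Evaluate Brioschi's two determinant matrices M1, M2 and divide by (EG - F^2)^2.
M1 = [[-E_tt/2 + F_st - G_ss/2, E_s/2, F_s - E_t/2], [F_t - G_s/2, E, F], [G_t/2, F, G]] = [[-1/16, 185/18, 5/6], [0, 1513/144, 37/48], [0, 37/48, 17/16]]; det M1 = -761/1152
M2 = [[0, E_t/2, G_s/2], [E_t/2, E, F], [G_s/2, F, G]] = [[0, 37/48, 1/16], [37/48, 1513/144, 37/48], [1/16, 37/48, 17/16]]; det M2 = -689/1152
det M1 - det M2 = -1/16; K = -1/16 / (761/72)^2 = -324/579121


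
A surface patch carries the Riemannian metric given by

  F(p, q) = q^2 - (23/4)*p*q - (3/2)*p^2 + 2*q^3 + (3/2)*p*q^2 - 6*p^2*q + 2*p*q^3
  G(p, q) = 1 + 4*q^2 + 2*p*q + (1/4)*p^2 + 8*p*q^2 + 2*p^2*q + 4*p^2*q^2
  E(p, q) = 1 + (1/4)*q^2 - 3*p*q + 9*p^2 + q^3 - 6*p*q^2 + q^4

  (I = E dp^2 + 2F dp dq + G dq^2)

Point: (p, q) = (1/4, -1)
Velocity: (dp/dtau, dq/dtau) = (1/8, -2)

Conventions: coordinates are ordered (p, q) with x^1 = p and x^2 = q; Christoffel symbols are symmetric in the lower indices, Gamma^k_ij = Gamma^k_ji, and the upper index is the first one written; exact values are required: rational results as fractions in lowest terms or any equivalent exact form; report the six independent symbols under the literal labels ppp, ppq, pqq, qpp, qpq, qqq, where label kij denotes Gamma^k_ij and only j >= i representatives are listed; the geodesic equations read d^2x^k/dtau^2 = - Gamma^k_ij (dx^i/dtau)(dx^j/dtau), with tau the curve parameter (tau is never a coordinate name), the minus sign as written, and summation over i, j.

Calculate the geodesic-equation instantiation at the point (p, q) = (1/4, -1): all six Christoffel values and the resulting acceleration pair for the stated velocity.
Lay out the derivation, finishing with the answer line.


E = 17/16, F = 19/32, G = 425/64 at the point
E_p = 3/2, E_q = 3/4, F_p = 15/2, F_q = 47/16, G_p = 57/8, G_q = -95/8
EG - F^2 = 429/64;  g^inv = (64/429) * [[425/64, -19/32], [-19/32, 17/16]]
first-kind symbols [ij,l] = (1/2)(d_i g_jl + d_j g_il - d_l g_ij): [pp,p] = E_p/2 = 3/4, [pp,q] = F_p - E_q/2 = 57/8, [pq,p] = E_q/2 = 3/8, [pq,q] = G_p/2 = 57/16, [qq,p] = F_q - G_p/2 = -5/8, [qq,q] = G_q/2 = -95/16
Gamma^p_ij = (G*[ij,p] - F*[ij,q])/(EG - F^2), Gamma^q_ij = (E*[ij,q] - F*[ij,p])/(EG - F^2)
Gamma_ppp = 16/143, Gamma_ppq = 8/143, Gamma_pqq = -40/429, Gamma_qpp = 152/143, Gamma_qpq = 76/143, Gamma_qqq = -380/429
d^2p/dtau^2 = -(Gamma_ppp*(1/8)^2 + 2*Gamma_ppq*(1/8)*(-2) + Gamma_pqq*(-2)^2) = 685/1716
d^2q/dtau^2 = -(Gamma_qpp*(1/8)^2 + 2*Gamma_qpq*(1/8)*(-2) + Gamma_qqq*(-2)^2) = 13015/3432

Answer: Gamma_ppp = 16/143, Gamma_ppq = 8/143, Gamma_pqq = -40/429, Gamma_qpp = 152/143, Gamma_qpq = 76/143, Gamma_qqq = -380/429; accelerations (d^2p/dtau^2, d^2q/dtau^2) = (685/1716, 13015/3432)


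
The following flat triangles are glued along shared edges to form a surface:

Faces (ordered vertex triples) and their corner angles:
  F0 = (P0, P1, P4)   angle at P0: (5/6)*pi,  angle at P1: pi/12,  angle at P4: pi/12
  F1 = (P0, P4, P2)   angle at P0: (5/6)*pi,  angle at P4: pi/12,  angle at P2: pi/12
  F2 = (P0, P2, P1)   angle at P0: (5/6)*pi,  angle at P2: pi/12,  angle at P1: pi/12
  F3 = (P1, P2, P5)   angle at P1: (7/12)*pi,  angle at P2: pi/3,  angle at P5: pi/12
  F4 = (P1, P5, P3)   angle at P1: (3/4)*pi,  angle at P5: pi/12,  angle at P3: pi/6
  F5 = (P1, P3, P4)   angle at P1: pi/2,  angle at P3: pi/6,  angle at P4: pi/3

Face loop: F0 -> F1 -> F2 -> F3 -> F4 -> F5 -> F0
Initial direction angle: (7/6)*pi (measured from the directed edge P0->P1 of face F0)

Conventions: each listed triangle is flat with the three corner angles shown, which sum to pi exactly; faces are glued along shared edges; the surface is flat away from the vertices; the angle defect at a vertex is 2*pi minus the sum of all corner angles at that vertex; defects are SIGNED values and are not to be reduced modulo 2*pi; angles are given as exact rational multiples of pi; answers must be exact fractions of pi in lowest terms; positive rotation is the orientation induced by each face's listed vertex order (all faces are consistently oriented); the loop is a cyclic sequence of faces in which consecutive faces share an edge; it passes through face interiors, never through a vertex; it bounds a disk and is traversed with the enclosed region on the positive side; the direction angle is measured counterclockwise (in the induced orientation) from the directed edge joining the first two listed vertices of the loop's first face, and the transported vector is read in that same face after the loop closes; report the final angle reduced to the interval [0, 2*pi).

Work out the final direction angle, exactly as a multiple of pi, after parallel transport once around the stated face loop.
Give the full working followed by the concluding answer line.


enclosed vertex P0: corner angles sum to (5/2)*pi, defect = 2*pi - (5/2)*pi = -pi/2
enclosed vertex P1: corner angles sum to 2*pi, defect = 2*pi - 2*pi = 0
the rotation equals the total enclosed defect, so the final angle is initial + defects (mod 2*pi)
final angle = (7/6)*pi - pi/2 = (2/3)*pi (mod 2*pi)

Answer: final direction angle = (2/3)*pi


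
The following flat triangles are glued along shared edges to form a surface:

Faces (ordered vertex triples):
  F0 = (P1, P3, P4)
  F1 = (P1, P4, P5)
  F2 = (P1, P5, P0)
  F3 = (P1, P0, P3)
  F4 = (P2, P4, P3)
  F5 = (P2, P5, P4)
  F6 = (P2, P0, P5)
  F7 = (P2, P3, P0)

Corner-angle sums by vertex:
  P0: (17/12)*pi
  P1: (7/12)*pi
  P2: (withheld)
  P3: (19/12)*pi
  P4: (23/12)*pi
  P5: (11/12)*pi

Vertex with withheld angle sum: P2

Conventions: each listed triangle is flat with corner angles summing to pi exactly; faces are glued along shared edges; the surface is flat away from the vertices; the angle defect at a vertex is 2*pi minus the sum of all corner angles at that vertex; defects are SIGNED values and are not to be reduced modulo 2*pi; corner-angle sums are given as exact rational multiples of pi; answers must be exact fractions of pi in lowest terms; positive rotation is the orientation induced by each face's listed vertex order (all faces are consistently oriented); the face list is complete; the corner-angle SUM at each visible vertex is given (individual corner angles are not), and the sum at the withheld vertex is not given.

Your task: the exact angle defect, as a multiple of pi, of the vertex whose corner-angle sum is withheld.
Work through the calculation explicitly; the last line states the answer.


V = 6, E = 12, F = 8; chi = V - E + F = 2
Gauss-Bonnet: total defect = 2*pi*chi = 4*pi; visible defects sum to (43/12)*pi

Answer: defect(P2) = (5/12)*pi


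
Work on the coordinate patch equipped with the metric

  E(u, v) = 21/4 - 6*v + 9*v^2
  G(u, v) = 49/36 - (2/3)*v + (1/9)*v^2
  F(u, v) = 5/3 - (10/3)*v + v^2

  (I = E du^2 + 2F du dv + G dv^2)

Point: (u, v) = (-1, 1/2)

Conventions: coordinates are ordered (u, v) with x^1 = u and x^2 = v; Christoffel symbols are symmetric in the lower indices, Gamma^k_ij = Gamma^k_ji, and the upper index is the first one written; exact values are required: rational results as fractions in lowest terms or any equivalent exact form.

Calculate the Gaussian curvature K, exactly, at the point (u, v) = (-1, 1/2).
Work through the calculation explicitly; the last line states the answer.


E = 9/2, F = 1/4, G = 19/18, EG - F^2 = 75/16 at the point
E_u = 0, E_v = 3, F_u = 0, F_v = -7/3, G_u = 0, G_v = -5/9
E_vv = 18, F_uv = 0, G_uu = 0
K follows from Brioschi's formula, (det M1 - det M2)/(EG - F^2)^2.
M1 = [[-E_vv/2 + F_uv - G_uu/2, E_u/2, F_u - E_v/2], [F_v - G_u/2, E, F], [G_v/2, F, G]] = [[-9, 0, -3/2], [-7/3, 9/2, 1/4], [-5/18, 1/4, 19/18]]; det M1 = -691/16
M2 = [[0, E_v/2, G_u/2], [E_v/2, E, F], [G_u/2, F, G]] = [[0, 3/2, 0], [3/2, 9/2, 1/4], [0, 1/4, 19/18]]; det M2 = -19/8
det M1 - det M2 = -653/16; K = -653/16 / (75/16)^2 = -10448/5625

Answer: K = -10448/5625


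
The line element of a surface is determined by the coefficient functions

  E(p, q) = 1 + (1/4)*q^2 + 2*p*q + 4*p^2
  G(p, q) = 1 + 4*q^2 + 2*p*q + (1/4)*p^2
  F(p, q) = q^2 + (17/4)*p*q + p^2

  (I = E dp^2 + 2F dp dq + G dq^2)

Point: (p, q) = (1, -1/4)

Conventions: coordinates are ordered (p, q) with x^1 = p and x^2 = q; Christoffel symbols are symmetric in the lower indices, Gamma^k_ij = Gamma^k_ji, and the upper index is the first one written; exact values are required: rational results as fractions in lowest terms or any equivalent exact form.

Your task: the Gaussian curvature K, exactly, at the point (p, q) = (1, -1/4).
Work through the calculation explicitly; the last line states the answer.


E = 289/64, F = 0, G = 1, EG - F^2 = 289/64 at the point
E_p = 15/2, E_q = 15/8, F_p = 15/16, F_q = 15/4, G_p = 0, G_q = 0
E_qq = 1/2, F_pq = 17/4, G_pp = 1/2
Apply the Brioschi formula K = (det M1 - det M2)/(EG - F^2)^2 over the derivative matrices of E, F, G.
M1 = [[-E_qq/2 + F_pq - G_pp/2, E_p/2, F_p - E_q/2], [F_q - G_p/2, E, F], [G_q/2, F, G]] = [[15/4, 15/4, 0], [15/4, 289/64, 0], [0, 0, 1]]; det M1 = 735/256
M2 = [[0, E_q/2, G_p/2], [E_q/2, E, F], [G_p/2, F, G]] = [[0, 15/16, 0], [15/16, 289/64, 0], [0, 0, 1]]; det M2 = -225/256
det M1 - det M2 = 15/4; K = 15/4 / (289/64)^2 = 15360/83521

Answer: K = 15360/83521


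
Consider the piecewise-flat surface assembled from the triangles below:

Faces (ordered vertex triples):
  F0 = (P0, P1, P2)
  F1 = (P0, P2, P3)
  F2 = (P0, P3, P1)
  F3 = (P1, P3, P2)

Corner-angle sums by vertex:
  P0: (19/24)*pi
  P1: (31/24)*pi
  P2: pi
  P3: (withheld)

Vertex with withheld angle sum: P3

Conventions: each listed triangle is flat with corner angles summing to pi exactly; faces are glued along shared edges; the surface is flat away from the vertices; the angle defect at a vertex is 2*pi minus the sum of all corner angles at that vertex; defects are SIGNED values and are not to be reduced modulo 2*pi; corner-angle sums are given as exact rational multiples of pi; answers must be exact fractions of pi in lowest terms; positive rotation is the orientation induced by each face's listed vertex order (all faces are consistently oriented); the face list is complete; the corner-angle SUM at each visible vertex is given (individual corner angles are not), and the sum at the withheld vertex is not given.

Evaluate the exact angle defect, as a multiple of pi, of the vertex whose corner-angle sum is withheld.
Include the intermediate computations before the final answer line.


V = 4, E = 6, F = 4; chi = V - E + F = 2
Gauss-Bonnet: total defect = 2*pi*chi = 4*pi; visible defects sum to (35/12)*pi

Answer: defect(P3) = (13/12)*pi


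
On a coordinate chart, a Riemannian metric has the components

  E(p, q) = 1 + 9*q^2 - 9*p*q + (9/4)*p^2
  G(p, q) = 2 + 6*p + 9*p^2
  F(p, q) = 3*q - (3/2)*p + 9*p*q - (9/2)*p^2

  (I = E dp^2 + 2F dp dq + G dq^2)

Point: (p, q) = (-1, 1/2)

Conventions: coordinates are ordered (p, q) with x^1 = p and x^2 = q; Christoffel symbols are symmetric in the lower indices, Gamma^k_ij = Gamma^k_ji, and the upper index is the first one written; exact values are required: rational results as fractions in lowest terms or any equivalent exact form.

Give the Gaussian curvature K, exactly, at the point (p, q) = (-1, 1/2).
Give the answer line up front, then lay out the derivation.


Answer: K = -9/196

E = 10, F = -6, G = 5, EG - F^2 = 14 at the point
E_p = -9, E_q = 18, F_p = 12, F_q = -6, G_p = -12, G_q = 0
E_qq = 18, F_pq = 9, G_pp = 18
Using the Brioschi determinant formula for K from the metric derivatives:
M1 = [[-E_qq/2 + F_pq - G_pp/2, E_p/2, F_p - E_q/2], [F_q - G_p/2, E, F], [G_q/2, F, G]] = [[-9, -9/2, 3], [0, 10, -6], [0, -6, 5]]; det M1 = -126
M2 = [[0, E_q/2, G_p/2], [E_q/2, E, F], [G_p/2, F, G]] = [[0, 9, -6], [9, 10, -6], [-6, -6, 5]]; det M2 = -117
det M1 - det M2 = -9; K = -9 / (14)^2 = -9/196


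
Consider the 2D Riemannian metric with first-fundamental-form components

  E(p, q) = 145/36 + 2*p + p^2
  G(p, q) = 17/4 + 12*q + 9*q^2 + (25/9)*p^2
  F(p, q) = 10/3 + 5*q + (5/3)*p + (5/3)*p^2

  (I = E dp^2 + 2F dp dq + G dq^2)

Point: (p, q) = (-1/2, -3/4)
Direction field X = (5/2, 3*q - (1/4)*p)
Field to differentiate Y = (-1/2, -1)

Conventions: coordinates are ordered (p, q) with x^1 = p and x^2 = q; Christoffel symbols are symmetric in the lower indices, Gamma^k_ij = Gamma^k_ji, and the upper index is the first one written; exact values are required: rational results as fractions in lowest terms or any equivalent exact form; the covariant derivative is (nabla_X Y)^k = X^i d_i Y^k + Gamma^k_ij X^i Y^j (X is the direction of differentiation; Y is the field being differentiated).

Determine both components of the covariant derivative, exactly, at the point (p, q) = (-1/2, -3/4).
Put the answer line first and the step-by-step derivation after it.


Answer: (nabla_X Y)^p = 55477/10808, (nabla_X Y)^q = 31397/6755

E = 59/18, F = -5/6, G = 145/144 at the point
E_p = 1, E_q = 0, F_p = 0, F_q = 5, G_p = -25/9, G_q = -3/2
EG - F^2 = 6755/2592;  g^inv = (2592/6755) * [[145/144, 5/6], [5/6, 59/18]]
first-kind symbols [ij,l] = (1/2)(d_i g_jl + d_j g_il - d_l g_ij): [pp,p] = E_p/2 = 1/2, [pp,q] = F_p - E_q/2 = 0, [pq,p] = E_q/2 = 0, [pq,q] = G_p/2 = -25/18, [qq,p] = F_q - G_p/2 = 115/18, [qq,q] = G_q/2 = -3/4
Gamma^p_ij = (G*[ij,p] - F*[ij,q])/(EG - F^2), Gamma^q_ij = (E*[ij,q] - F*[ij,p])/(EG - F^2)
Gamma_ppp = 261/1351, Gamma_ppq = -600/1351, Gamma_pqq = 3011/1351, Gamma_qpp = 216/1351, Gamma_qpq = -2360/1351, Gamma_qqq = 7428/6755
X = (5/2, -17/8), Y = (-1/2, -1) at the point


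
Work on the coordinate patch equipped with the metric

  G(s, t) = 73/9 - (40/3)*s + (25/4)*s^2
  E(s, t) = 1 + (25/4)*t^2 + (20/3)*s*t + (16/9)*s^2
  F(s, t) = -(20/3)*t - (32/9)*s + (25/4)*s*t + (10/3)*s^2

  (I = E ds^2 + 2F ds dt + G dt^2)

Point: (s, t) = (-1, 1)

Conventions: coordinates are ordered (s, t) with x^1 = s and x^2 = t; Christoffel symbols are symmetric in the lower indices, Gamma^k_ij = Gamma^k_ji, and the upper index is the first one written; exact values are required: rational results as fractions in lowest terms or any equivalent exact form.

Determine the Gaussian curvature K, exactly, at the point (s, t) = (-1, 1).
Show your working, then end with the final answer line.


E = 85/36, F = -217/36, G = 997/36, EG - F^2 = 523/18 at the point
E_s = 28/9, E_t = 35/6, F_s = -143/36, F_t = -155/12, G_s = -155/6, G_t = 0
E_tt = 25/2, F_st = 25/4, G_ss = 25/2
Evaluate Brioschi's two determinant matrices M1, M2 and divide by (EG - F^2)^2.
M1 = [[-E_tt/2 + F_st - G_ss/2, E_s/2, F_s - E_t/2], [F_t - G_s/2, E, F], [G_t/2, F, G]] = [[-25/4, 14/9, -62/9], [0, 85/36, -217/36], [0, -217/36, 997/36]]; det M1 = -13075/72
M2 = [[0, E_t/2, G_s/2], [E_t/2, E, F], [G_s/2, F, G]] = [[0, 35/12, -155/12], [35/12, 85/36, -217/36], [-155/12, -217/36, 997/36]]; det M2 = -12625/72
det M1 - det M2 = -25/4; K = -25/4 / (523/18)^2 = -2025/273529

Answer: K = -2025/273529


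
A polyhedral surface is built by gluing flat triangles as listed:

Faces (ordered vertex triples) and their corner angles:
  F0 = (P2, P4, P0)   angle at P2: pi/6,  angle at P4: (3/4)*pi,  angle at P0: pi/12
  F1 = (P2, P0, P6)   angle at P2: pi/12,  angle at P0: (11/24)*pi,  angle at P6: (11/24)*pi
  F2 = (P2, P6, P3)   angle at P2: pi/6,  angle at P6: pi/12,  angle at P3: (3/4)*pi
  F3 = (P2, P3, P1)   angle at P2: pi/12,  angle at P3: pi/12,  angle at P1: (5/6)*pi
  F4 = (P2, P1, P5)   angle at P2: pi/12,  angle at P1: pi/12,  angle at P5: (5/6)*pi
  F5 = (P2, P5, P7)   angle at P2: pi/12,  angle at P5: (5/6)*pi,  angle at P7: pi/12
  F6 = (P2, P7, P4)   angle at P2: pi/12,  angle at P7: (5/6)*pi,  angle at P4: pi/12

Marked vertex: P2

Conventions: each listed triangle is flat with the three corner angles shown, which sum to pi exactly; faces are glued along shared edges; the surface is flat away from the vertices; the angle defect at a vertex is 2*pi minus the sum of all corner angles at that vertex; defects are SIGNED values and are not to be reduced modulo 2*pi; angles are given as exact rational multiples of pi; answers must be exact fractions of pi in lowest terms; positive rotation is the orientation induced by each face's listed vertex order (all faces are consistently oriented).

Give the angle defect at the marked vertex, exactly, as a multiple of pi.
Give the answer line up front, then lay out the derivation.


Answer: defect(P2) = (5/4)*pi

Sum of corner angles at P2: (3/4)*pi
defect = 2*pi - (3/4)*pi


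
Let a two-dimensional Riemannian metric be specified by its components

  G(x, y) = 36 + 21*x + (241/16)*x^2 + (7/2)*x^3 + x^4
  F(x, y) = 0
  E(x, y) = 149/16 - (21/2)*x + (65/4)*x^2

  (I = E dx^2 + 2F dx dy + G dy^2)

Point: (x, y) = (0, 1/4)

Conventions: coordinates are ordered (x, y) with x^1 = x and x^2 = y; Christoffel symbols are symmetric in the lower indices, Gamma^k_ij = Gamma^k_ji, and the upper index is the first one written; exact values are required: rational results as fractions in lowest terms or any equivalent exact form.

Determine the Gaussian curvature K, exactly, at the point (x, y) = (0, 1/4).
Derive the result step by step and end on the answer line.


E = 149/16, F = 0, G = 36, EG - F^2 = 1341/4 at the point
E_x = -21/2, E_y = 0, F_x = 0, F_y = 0, G_x = 21, G_y = 0
E_yy = 0, F_xy = 0, G_xx = 241/8
Brioschi: K = (det M1 - det M2) / (EG - F^2)^2 with the standard first/second-derivative matrices M1, M2.
M1 = [[-E_yy/2 + F_xy - G_xx/2, E_x/2, F_x - E_y/2], [F_y - G_x/2, E, F], [G_y/2, F, G]] = [[-241/16, -21/4, 0], [-21/2, 149/16, 0], [0, 0, 36]]; det M1 = -450189/64
M2 = [[0, E_y/2, G_x/2], [E_y/2, E, F], [G_x/2, F, G]] = [[0, 0, 21/2], [0, 149/16, 0], [21/2, 0, 36]]; det M2 = -65709/64
det M1 - det M2 = -12015/2; K = -12015/2 / (1341/4)^2 = -3560/66603

Answer: K = -3560/66603


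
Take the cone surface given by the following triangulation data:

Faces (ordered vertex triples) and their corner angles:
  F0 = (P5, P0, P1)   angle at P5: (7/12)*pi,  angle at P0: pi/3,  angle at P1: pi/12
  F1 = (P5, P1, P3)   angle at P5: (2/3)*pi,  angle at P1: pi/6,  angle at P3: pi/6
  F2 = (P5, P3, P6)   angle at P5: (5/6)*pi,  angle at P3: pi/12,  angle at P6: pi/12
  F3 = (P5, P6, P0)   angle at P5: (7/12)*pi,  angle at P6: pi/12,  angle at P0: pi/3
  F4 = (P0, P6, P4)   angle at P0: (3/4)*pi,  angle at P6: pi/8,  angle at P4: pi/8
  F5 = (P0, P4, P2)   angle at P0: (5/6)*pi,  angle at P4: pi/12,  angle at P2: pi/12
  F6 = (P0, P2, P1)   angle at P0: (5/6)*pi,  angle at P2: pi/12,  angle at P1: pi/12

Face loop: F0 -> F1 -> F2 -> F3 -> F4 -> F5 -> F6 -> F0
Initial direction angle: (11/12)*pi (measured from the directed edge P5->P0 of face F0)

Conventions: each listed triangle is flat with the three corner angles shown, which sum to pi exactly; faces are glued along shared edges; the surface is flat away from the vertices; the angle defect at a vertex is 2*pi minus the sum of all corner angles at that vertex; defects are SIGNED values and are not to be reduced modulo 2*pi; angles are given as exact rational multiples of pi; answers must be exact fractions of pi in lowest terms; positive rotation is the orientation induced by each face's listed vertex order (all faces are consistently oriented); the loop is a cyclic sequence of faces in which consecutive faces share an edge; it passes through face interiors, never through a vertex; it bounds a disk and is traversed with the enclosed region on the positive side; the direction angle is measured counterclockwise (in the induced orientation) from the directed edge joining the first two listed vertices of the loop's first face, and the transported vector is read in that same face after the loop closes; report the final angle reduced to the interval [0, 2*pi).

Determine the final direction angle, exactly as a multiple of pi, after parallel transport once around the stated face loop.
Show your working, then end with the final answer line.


enclosed vertex P0: corner angles sum to (37/12)*pi, defect = 2*pi - (37/12)*pi = (-13/12)*pi
enclosed vertex P5: corner angles sum to (8/3)*pi, defect = 2*pi - (8/3)*pi = (-2/3)*pi
the rotation equals the total enclosed defect, so the final angle is initial + defects (mod 2*pi)
final angle = (11/12)*pi - (7/4)*pi = (7/6)*pi (mod 2*pi)

Answer: final direction angle = (7/6)*pi


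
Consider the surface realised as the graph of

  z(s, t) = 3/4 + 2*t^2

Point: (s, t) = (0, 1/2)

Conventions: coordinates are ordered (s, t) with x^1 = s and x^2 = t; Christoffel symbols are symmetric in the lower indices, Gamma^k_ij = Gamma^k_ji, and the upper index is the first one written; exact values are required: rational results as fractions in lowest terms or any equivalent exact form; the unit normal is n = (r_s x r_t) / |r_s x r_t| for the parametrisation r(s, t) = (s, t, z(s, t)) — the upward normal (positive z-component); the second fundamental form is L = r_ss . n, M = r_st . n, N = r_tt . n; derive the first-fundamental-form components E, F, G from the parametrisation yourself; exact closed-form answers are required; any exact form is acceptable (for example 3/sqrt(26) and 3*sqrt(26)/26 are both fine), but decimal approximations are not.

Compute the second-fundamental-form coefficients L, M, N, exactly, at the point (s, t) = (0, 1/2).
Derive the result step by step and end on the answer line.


z_s = 0, z_t = 2, z_ss = 0, z_st = 0, z_tt = 4
E = 1, F = 0, G = 5; answer radicand W^2 = 5
unnormalised second-form numerators: l = 0, m = 0, n = 4; L = l/sqrt(5), and similarly M = m/sqrt(W^2), N = n/sqrt(W^2)

Answer: L = 0, M = 0, N = 4*sqrt(5)/5


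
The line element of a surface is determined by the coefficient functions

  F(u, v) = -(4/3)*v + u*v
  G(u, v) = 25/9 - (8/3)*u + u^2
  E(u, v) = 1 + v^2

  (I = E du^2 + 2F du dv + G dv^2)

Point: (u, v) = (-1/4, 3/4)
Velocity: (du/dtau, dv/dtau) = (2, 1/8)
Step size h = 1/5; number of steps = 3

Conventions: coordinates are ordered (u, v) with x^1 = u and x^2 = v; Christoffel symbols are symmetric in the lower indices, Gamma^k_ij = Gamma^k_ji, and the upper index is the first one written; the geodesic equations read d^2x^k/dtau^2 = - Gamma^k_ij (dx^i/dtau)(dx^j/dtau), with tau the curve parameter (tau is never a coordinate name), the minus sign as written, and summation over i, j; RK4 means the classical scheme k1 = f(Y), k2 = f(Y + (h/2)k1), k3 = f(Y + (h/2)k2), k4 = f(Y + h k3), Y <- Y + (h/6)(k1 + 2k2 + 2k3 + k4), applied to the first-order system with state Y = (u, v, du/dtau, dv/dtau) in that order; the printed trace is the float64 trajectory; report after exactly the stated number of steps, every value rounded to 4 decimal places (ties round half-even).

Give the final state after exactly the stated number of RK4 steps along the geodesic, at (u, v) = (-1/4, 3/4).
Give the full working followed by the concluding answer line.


f(Y) = (du/dtau, dv/dtau, -Gamma^u_ij Y'^i Y'^j, -Gamma^v_ij Y'^i Y'^j) with the Gammas evaluated at the stage position; h = 0.200000; intermediate values shown to 6 dp
step 0: u = -0.2500, v = 0.7500, du/dtau = 2.0000, dv/dtau = 0.1250
step 1:
  k1: at (u, v) = (-0.250000, 0.750000), (du/dtau, dv/dtau) = (2.000000, 0.125000); Gamma_uuu = 0.000000, Gamma_uuv = 0.184300, Gamma_uvv = 0.000000, Gamma_vuu = 0.000000, Gamma_vuv = -0.389078, Gamma_vvv = 0.000000; k1 = (2.000000, 0.125000, -0.092150, 0.194539)
  k2: at (u, v) = (-0.050000, 0.762500), (du/dtau, dv/dtau) = (1.990785, 0.144454); Gamma_uuu = 0.000000, Gamma_uuv = 0.218168, Gamma_uvv = 0.000000, Gamma_vuu = 0.000000, Gamma_vuv = -0.395802, Gamma_vvv = 0.000000; k2 = (1.990785, 0.144454, -0.125480, 0.227647)
  k3: at (u, v) = (-0.050922, 0.764445), (du/dtau, dv/dtau) = (1.987452, 0.147765); Gamma_uuu = 0.000000, Gamma_uuv = 0.218379, Gamma_uvv = 0.000000, Gamma_vuu = 0.000000, Gamma_vuv = -0.395441, Gamma_vvv = 0.000000; k3 = (1.987452, 0.147765, -0.128265, 0.232262)
  k4: at (u, v) = (0.147490, 0.779553), (du/dtau, dv/dtau) = (1.974347, 0.171452); Gamma_uuu = 0.000000, Gamma_uuv = 0.258650, Gamma_uvv = 0.000000, Gamma_vuu = 0.000000, Gamma_vuv = -0.393455, Gamma_vvv = 0.000000; k4 = (1.974347, 0.171452, -0.175110, 0.266374)
  Y <- Y + (h/6)(k1 + 2k2 + 2k3 + k4): u = 0.1477, v = 0.7794, du/dtau = 1.9742, dv/dtau = 0.1710
step 2:
  k1: at (u, v) = (0.147694, 0.779363), (du/dtau, dv/dtau) = (1.974175, 0.171024); Gamma_uuu = 0.000000, Gamma_uuv = 0.258654, Gamma_uvv = 0.000000, Gamma_vuu = 0.000000, Gamma_vuv = -0.393489, Gamma_vvv = 0.000000; k1 = (1.974175, 0.171024, -0.174660, 0.265709)
  k2: at (u, v) = (0.345112, 0.796465), (du/dtau, dv/dtau) = (1.956709, 0.197595); Gamma_uuu = 0.000000, Gamma_uuv = 0.305049, Gamma_uvv = 0.000000, Gamma_vuu = 0.000000, Gamma_vuv = -0.378493, Gamma_vvv = 0.000000; k2 = (1.956709, 0.197595, -0.235886, 0.292678)
  k3: at (u, v) = (0.343365, 0.799123), (du/dtau, dv/dtau) = (1.950586, 0.200292); Gamma_uuu = 0.000000, Gamma_uuv = 0.305168, Gamma_uvv = 0.000000, Gamma_vuu = 0.000000, Gamma_vuv = -0.378048, Gamma_vvv = 0.000000; k3 = (1.950586, 0.200292, -0.238450, 0.295397)
  k4: at (u, v) = (0.537811, 0.819421), (du/dtau, dv/dtau) = (1.926485, 0.230104); Gamma_uuu = 0.000000, Gamma_uuv = 0.355604, Gamma_uvv = 0.000000, Gamma_vuu = 0.000000, Gamma_vuv = -0.345233, Gamma_vvv = 0.000000; k4 = (1.926485, 0.230104, -0.315273, 0.306077)
  Y <- Y + (h/6)(k1 + 2k2 + 2k3 + k4): u = 0.5382, v = 0.8193, du/dtau = 1.9262, dv/dtau = 0.2293
step 3:
  k1: at (u, v) = (0.538202, 0.819260), (du/dtau, dv/dtau) = (1.926221, 0.229289); Gamma_uuu = 0.000000, Gamma_uuv = 0.355671, Gamma_uvv = 0.000000, Gamma_vuu = 0.000000, Gamma_vuv = -0.345196, Gamma_vvv = 0.000000; k1 = (1.926221, 0.229289, -0.314172, 0.304919)
  k2: at (u, v) = (0.730825, 0.842189), (du/dtau, dv/dtau) = (1.894804, 0.259781); Gamma_uuu = 0.000000, Gamma_uuv = 0.406403, Gamma_uvv = 0.000000, Gamma_vuu = 0.000000, Gamma_vuv = -0.290744, Gamma_vvv = 0.000000; k2 = (1.894804, 0.259781, -0.400091, 0.286228)
  k3: at (u, v) = (0.727683, 0.845238), (du/dtau, dv/dtau) = (1.886212, 0.257912); Gamma_uuu = 0.000000, Gamma_uuv = 0.406122, Gamma_uvv = 0.000000, Gamma_vuu = 0.000000, Gamma_vuv = -0.291005, Gamma_vvv = 0.000000; k3 = (1.886212, 0.257912, -0.395138, 0.283134)
  k4: at (u, v) = (0.915445, 0.870842), (du/dtau, dv/dtau) = (1.847194, 0.285916); Gamma_uuu = 0.000000, Gamma_uuv = 0.450514, Gamma_uvv = 0.000000, Gamma_vuu = 0.000000, Gamma_vuv = -0.216187, Gamma_vvv = 0.000000; k4 = (1.847194, 0.285916, -0.475870, 0.228355)
  Y <- Y + (h/6)(k1 + 2k2 + 2k3 + k4): u = 0.9161, v = 0.8709, du/dtau = 1.8469, dv/dtau = 0.2850

Answer: u = 0.9161, v = 0.8709, du/dtau = 1.8469, dv/dtau = 0.2850


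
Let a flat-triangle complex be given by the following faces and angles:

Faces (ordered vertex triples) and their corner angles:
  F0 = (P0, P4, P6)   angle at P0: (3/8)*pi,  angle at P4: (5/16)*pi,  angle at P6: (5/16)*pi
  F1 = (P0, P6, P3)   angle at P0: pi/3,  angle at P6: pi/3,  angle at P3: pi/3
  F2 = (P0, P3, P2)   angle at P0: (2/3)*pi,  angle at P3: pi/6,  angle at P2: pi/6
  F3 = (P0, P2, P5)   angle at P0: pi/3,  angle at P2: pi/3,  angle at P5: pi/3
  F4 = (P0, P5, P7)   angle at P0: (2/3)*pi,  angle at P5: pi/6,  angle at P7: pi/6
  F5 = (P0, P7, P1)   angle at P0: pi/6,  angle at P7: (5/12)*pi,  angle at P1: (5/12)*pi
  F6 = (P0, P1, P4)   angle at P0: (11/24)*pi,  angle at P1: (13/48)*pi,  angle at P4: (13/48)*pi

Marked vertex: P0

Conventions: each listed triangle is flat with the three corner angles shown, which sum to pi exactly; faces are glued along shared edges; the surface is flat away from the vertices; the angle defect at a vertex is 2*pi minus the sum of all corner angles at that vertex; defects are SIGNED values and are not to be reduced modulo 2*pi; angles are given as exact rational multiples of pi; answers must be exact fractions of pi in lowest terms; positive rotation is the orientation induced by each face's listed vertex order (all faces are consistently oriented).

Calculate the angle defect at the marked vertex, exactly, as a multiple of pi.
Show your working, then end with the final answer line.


Sum of corner angles at P0: 3*pi
defect = 2*pi - 3*pi

Answer: defect(P0) = -pi
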